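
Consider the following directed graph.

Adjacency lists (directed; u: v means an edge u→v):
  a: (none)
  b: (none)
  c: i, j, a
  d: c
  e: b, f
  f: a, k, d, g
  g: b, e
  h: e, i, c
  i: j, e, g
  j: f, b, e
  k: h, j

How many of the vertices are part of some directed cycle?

9

A vertex is on a directed cycle iff it belongs to a strongly connected component of size ≥ 2 (or has a self-loop).
The vertices on cycles are {c, d, e, f, g, h, i, j, k} — 9 in total.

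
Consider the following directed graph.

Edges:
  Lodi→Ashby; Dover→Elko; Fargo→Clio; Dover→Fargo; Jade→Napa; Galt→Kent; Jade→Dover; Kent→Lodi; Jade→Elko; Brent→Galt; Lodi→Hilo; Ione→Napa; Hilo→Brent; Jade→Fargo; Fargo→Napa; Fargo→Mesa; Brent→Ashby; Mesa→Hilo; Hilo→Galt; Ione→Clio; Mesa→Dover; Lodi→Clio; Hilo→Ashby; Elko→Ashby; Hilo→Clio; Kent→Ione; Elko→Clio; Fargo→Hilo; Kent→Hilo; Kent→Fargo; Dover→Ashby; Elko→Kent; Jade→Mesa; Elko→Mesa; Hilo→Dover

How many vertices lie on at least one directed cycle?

9

A vertex is on a directed cycle iff it belongs to a strongly connected component of size ≥ 2 (or has a self-loop).
The vertices on cycles are {Elko, Galt, Hilo, Kent, Lodi, Mesa, Brent, Dover, Fargo} — 9 in total.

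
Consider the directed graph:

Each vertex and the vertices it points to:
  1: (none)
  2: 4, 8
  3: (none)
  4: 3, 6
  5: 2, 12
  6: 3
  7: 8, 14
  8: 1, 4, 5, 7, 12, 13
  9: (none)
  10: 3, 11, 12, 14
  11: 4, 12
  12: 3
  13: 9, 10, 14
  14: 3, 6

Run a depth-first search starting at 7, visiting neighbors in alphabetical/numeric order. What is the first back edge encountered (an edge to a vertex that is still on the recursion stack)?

2->8

DFS from 7 (visiting neighbors in alphabetical/numeric order); mark gray on enter, black on exit:
7 gray
  8 gray
    1 gray
    1 black
    4 gray
      3 gray
      3 black
      6 gray
        6→3: 3 black — skip
      6 black
    4 black
    5 gray
      2 gray
        2→4: 4 black — skip
        2→8: 8 is gray → back edge
First back edge: 2 → 8.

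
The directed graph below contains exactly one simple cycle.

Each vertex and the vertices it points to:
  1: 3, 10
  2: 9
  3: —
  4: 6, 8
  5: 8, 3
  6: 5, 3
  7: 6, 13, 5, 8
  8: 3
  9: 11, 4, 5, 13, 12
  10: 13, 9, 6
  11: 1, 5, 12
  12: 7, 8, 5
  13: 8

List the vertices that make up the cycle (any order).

1, 9, 10, 11

DFS with gray/black marking from 9:
9 gray
  11 gray
    1 gray
      3 gray
      3 black
      10 gray
        13 gray
          8 gray
            8→3: 3 black — skip
          8 black
        13 black
        10→9: 9 is gray → back edge
Back edge closes the cycle 9 → 11 → 1 → 10 → 9; its vertices are {1, 9, 10, 11}.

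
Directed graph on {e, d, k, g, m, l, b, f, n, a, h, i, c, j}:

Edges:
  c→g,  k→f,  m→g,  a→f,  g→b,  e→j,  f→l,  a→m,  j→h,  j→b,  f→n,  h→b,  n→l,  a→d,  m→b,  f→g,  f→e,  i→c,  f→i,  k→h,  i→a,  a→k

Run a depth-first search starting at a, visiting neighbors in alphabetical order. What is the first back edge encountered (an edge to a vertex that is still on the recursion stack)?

DFS from a (visiting neighbors in alphabetical order); mark gray on enter, black on exit:
a gray
  d gray
  d black
  f gray
    e gray
      j gray
        b gray
        b black
        h gray
          h→b: b black — skip
        h black
      j black
    e black
    g gray
      g→b: b black — skip
    g black
    i gray
      i→a: a is gray → back edge
First back edge: i → a.

i→a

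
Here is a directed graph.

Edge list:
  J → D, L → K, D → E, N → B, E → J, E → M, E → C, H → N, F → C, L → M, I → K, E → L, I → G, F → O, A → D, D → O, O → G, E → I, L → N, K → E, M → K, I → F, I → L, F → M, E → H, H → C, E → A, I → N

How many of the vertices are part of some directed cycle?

A vertex is on a directed cycle iff it belongs to a strongly connected component of size ≥ 2 (or has a self-loop).
The vertices on cycles are {A, D, E, F, I, J, K, L, M} — 9 in total.

9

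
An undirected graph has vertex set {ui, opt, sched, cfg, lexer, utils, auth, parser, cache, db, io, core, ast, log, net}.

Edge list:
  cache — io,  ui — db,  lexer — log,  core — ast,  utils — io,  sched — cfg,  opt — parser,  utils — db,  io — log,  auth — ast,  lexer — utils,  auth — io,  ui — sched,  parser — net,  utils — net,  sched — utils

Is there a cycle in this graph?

DFS, tracking each vertex's parent; an edge to a visited non-parent vertex closes a cycle.
Start from utils:
visit utils (parent –)
  visit io (parent utils)
    io–utils: parent, skip
    visit auth (parent io)
      auth–io: parent, skip
      visit ast (parent auth)
        visit core (parent ast)
          core–ast: parent, skip
        ast–auth: parent, skip
    visit cache (parent io)
      cache–io: parent, skip
    visit log (parent io)
      visit lexer (parent log)
        lexer–log: parent, skip
        lexer–utils: utils visited and ≠ parent → cycle
Cycle: utils – io – log – lexer – utils.

Yes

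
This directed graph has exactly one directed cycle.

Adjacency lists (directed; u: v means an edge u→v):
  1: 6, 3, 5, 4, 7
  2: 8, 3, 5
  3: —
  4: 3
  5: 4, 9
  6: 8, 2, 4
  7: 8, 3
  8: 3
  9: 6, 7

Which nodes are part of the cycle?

DFS with gray/black marking from 5:
5 gray
  4 gray
    3 gray
    3 black
  4 black
  9 gray
    6 gray
      8 gray
        8→3: 3 black — skip
      8 black
      2 gray
        2→8: 8 black — skip
        2→3: 3 black — skip
        2→5: 5 is gray → back edge
Back edge closes the cycle 5 → 9 → 6 → 2 → 5; its vertices are {2, 5, 6, 9}.

2, 5, 6, 9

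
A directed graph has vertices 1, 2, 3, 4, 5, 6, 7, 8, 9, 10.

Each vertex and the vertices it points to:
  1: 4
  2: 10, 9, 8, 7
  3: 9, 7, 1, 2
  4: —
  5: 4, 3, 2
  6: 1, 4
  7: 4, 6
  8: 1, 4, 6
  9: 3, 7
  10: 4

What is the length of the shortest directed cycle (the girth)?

2

For each vertex v, BFS finds the shortest path from v back to v.
The shortest such closed walk is 9 → 3 → 9, length 2.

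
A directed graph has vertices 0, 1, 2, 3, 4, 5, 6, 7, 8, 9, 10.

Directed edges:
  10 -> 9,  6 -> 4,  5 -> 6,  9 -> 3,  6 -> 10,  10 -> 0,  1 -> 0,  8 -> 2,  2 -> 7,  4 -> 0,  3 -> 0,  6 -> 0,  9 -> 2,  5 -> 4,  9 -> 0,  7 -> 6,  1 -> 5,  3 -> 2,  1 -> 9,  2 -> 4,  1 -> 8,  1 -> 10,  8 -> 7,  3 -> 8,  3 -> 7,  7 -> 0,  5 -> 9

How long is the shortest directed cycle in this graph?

5

For each vertex v, BFS finds the shortest path from v back to v.
The shortest such closed walk is 10 → 9 → 2 → 7 → 6 → 10, length 5.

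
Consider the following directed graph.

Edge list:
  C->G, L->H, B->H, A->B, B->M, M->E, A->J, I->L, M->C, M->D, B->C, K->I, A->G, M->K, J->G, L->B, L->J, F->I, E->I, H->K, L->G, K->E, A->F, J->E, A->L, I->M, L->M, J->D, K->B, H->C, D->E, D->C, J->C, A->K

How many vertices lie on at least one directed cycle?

9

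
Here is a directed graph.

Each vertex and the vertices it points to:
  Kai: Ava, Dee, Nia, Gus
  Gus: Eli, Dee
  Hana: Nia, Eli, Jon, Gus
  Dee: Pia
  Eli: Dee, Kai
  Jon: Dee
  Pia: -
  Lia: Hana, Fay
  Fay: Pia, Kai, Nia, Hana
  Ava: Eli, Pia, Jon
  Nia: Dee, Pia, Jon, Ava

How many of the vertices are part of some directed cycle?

A vertex is on a directed cycle iff it belongs to a strongly connected component of size ≥ 2 (or has a self-loop).
The vertices on cycles are {Ava, Eli, Gus, Kai, Nia} — 5 in total.

5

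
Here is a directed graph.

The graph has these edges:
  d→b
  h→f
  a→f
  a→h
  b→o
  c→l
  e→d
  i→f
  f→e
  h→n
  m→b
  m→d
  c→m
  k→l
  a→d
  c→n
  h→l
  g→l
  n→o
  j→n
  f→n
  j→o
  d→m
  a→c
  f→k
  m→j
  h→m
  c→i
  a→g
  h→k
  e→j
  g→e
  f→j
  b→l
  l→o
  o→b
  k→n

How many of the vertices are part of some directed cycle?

5

A vertex is on a directed cycle iff it belongs to a strongly connected component of size ≥ 2 (or has a self-loop).
The vertices on cycles are {b, d, l, m, o} — 5 in total.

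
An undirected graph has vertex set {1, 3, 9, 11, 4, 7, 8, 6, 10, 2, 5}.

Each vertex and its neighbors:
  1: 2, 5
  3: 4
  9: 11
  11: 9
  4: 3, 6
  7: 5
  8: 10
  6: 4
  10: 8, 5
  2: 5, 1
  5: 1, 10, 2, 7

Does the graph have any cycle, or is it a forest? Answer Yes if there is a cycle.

Yes

DFS, tracking each vertex's parent; an edge to a visited non-parent vertex closes a cycle.
Start from 7:
visit 7 (parent –)
  visit 5 (parent 7)
    visit 1 (parent 5)
      visit 2 (parent 1)
        2–5: 5 visited and ≠ parent → cycle
Cycle: 5 – 1 – 2 – 5.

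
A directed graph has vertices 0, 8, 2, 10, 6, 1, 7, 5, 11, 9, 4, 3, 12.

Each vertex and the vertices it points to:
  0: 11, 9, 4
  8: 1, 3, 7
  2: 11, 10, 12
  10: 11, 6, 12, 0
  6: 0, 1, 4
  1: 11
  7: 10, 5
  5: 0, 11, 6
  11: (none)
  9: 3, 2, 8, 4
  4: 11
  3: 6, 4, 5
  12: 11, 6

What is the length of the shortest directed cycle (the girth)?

For each vertex v, BFS finds the shortest path from v back to v.
The shortest such closed walk is 9 → 2 → 10 → 0 → 9, length 4.

4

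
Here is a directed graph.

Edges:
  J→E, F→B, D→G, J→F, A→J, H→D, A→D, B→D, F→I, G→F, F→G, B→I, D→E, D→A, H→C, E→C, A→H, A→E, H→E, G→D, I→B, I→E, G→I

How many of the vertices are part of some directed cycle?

8

A vertex is on a directed cycle iff it belongs to a strongly connected component of size ≥ 2 (or has a self-loop).
The vertices on cycles are {A, B, D, F, G, H, I, J} — 8 in total.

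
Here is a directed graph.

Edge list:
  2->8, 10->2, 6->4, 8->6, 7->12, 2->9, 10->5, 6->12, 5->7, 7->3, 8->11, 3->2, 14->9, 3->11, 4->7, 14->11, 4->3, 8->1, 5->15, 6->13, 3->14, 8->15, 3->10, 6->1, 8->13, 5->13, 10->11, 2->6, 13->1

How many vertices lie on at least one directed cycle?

8

A vertex is on a directed cycle iff it belongs to a strongly connected component of size ≥ 2 (or has a self-loop).
The vertices on cycles are {2, 3, 4, 5, 6, 7, 8, 10} — 8 in total.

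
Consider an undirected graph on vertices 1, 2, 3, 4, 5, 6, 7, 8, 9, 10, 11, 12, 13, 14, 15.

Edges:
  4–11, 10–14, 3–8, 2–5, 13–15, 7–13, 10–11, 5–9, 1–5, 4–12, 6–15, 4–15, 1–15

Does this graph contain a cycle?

No

DFS, tracking each vertex's parent; an edge to a visited non-parent vertex closes a cycle.
Start from 2:
visit 2 (parent –)
  visit 5 (parent 2)
    5–2: parent, skip
    visit 9 (parent 5)
      9–5: parent, skip
    visit 1 (parent 5)
      visit 15 (parent 1)
        visit 4 (parent 15)
          4–15: parent, skip
          visit 12 (parent 4)
            12–4: parent, skip
          visit 11 (parent 4)
            11–4: parent, skip
            visit 10 (parent 11)
              10–11: parent, skip
              visit 14 (parent 10)
                14–10: parent, skip
        visit 13 (parent 15)
          13–15: parent, skip
          visit 7 (parent 13)
            7–13: parent, skip
        15–1: parent, skip
        visit 6 (parent 15)
          6–15: parent, skip
      1–5: parent, skip
visit 3 (parent –)
  visit 8 (parent 3)
    8–3: parent, skip
No non-parent visited neighbor found — the graph is a forest.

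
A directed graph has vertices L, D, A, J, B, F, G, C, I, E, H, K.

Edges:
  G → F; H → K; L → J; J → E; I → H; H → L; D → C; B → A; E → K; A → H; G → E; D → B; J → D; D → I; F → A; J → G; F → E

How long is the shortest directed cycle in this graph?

For each vertex v, BFS finds the shortest path from v back to v.
The shortest such closed walk is J → D → I → H → L → J, length 5.

5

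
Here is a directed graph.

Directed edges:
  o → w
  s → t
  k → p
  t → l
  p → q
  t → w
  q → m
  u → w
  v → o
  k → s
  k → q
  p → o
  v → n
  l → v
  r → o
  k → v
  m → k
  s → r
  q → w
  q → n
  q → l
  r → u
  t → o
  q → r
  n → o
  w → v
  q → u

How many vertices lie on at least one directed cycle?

8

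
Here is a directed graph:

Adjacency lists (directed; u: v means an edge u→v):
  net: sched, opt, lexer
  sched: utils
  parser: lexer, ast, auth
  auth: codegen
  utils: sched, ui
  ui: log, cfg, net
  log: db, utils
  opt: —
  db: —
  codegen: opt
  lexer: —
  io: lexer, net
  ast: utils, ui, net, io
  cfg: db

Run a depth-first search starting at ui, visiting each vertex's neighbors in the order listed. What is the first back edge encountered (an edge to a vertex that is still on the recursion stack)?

sched→utils

DFS from ui (visiting each vertex's neighbors in the order listed); mark gray on enter, black on exit:
ui gray
  log gray
    db gray
    db black
    utils gray
      sched gray
        sched→utils: utils is gray → back edge
First back edge: sched → utils.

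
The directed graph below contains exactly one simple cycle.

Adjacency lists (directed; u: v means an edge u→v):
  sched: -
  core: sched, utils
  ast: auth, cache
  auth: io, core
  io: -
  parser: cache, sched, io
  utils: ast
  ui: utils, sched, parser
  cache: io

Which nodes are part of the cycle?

DFS with gray/black marking from utils:
utils gray
  ast gray
    auth gray
      io gray
      io black
      core gray
        sched gray
        sched black
        core→utils: utils is gray → back edge
Back edge closes the cycle utils → ast → auth → core → utils; its vertices are {ast, auth, core, utils}.

ast, auth, core, utils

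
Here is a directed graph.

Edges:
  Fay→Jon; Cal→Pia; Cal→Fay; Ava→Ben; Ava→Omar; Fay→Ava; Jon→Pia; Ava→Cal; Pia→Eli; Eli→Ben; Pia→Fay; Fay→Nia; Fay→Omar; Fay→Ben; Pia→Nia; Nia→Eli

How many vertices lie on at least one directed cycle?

5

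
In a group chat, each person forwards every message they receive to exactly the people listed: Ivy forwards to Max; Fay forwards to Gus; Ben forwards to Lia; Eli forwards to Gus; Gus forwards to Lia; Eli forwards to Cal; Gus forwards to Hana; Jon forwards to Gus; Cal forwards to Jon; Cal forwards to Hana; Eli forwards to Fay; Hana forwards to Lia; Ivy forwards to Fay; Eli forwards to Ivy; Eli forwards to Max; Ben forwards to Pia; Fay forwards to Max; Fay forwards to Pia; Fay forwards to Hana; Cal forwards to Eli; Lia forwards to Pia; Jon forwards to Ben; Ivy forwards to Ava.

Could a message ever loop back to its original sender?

DFS with white/gray/black marking, starting from Hana:
Hana gray
  Lia gray
    Pia gray
    Pia black
  Lia black
Hana black
Ben gray
  Ben→Lia: Lia black — skip
  Ben→Pia: Pia black — skip
Ben black
Jon gray
  Gus gray
    Gus→Lia: Lia black — skip
    Gus→Hana: Hana black — skip
  Gus black
  Jon→Ben: Ben black — skip
Jon black
Ivy gray
  Max gray
  Max black
  Ava gray
  Ava black
  Fay gray
    Fay→Gus: Gus black — skip
    Fay→Pia: Pia black — skip
    Fay→Hana: Hana black — skip
    Fay→Max: Max black — skip
  Fay black
Ivy black
Eli gray
  Eli→Fay: Fay black — skip
  Eli→Ivy: Ivy black — skip
  Eli→Max: Max black — skip
  Cal gray
    Cal→Eli: Eli is gray → back edge
Back edge found, so a cycle exists: Eli → Cal → Eli.

Yes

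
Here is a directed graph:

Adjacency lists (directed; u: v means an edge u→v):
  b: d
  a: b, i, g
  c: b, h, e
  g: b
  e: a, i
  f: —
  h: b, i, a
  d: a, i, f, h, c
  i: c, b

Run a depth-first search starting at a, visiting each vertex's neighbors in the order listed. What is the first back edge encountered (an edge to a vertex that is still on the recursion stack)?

d->a

DFS from a (visiting each vertex's neighbors in the order listed); mark gray on enter, black on exit:
a gray
  b gray
    d gray
      d→a: a is gray → back edge
First back edge: d → a.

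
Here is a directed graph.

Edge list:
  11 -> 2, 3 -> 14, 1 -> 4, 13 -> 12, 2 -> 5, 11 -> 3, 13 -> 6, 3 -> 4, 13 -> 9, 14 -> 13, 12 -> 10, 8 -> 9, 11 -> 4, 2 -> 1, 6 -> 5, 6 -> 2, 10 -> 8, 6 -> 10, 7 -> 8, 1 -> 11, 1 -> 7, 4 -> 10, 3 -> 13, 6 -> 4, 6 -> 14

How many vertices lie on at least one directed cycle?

7

A vertex is on a directed cycle iff it belongs to a strongly connected component of size ≥ 2 (or has a self-loop).
The vertices on cycles are {1, 2, 3, 6, 11, 13, 14} — 7 in total.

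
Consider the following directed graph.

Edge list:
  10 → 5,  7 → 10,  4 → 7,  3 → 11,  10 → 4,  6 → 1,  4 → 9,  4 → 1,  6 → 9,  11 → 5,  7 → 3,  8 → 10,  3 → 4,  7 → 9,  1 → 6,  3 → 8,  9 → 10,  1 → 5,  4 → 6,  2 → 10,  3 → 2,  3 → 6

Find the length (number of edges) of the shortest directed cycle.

For each vertex v, BFS finds the shortest path from v back to v.
The shortest such closed walk is 6 → 1 → 6, length 2.

2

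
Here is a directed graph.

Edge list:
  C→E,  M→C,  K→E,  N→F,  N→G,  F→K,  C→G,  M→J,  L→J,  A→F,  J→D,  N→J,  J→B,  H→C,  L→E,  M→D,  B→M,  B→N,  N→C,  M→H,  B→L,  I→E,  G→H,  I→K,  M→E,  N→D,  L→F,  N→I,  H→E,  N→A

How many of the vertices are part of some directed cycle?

8

A vertex is on a directed cycle iff it belongs to a strongly connected component of size ≥ 2 (or has a self-loop).
The vertices on cycles are {B, C, G, H, J, L, M, N} — 8 in total.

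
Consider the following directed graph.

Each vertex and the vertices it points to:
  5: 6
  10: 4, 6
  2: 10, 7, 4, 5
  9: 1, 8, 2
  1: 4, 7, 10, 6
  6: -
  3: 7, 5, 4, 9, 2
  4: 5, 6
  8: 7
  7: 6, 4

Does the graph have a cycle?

No

DFS with white/gray/black marking, starting from 5:
5 gray
  6 gray
  6 black
5 black
10 gray
  4 gray
    4→5: 5 black — skip
    4→6: 6 black — skip
  4 black
  10→6: 6 black — skip
10 black
2 gray
  2→10: 10 black — skip
  7 gray
    7→6: 6 black — skip
    7→4: 4 black — skip
  7 black
  2→4: 4 black — skip
  2→5: 5 black — skip
2 black
9 gray
  1 gray
    1→4: 4 black — skip
    1→7: 7 black — skip
    1→10: 10 black — skip
    1→6: 6 black — skip
  1 black
  8 gray
    8→7: 7 black — skip
  8 black
  9→2: 2 black — skip
9 black
3 gray
  3→7: 7 black — skip
  3→5: 5 black — skip
  3→4: 4 black — skip
  3→9: 9 black — skip
  3→2: 2 black — skip
3 black
Every edge goes to a white or black vertex — no back edge, so the graph is acyclic.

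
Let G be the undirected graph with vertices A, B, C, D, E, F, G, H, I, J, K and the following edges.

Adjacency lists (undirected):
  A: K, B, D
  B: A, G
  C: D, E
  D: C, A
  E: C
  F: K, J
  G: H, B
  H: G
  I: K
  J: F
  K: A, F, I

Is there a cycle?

DFS, tracking each vertex's parent; an edge to a visited non-parent vertex closes a cycle.
Start from G:
visit G (parent –)
  visit H (parent G)
    H–G: parent, skip
  visit B (parent G)
    visit A (parent B)
      visit K (parent A)
        K–A: parent, skip
        visit F (parent K)
          F–K: parent, skip
          visit J (parent F)
            J–F: parent, skip
        visit I (parent K)
          I–K: parent, skip
      A–B: parent, skip
      visit D (parent A)
        visit C (parent D)
          C–D: parent, skip
          visit E (parent C)
            E–C: parent, skip
        D–A: parent, skip
    B–G: parent, skip
No non-parent visited neighbor found — the graph is a forest.

No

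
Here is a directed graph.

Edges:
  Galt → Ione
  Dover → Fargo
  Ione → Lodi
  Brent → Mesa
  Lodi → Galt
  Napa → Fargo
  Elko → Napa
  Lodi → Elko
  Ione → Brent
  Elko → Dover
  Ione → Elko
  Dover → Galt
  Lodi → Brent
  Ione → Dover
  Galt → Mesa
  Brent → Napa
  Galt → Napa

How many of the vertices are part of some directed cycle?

5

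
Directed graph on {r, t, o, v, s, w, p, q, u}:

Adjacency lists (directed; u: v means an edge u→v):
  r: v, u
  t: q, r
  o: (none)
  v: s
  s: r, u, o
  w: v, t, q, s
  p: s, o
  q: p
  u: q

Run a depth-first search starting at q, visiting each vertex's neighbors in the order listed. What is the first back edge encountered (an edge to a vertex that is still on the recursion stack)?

v->s

DFS from q (visiting each vertex's neighbors in the order listed); mark gray on enter, black on exit:
q gray
  p gray
    s gray
      r gray
        v gray
          v→s: s is gray → back edge
First back edge: v → s.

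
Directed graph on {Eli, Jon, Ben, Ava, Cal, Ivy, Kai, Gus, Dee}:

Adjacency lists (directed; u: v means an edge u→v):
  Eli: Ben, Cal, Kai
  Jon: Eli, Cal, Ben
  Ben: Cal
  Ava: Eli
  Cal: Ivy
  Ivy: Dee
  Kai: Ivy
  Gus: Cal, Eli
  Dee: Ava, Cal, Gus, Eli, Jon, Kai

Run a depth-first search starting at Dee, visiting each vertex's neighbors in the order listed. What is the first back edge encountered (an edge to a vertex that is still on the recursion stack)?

Ivy->Dee

DFS from Dee (visiting each vertex's neighbors in the order listed); mark gray on enter, black on exit:
Dee gray
  Ava gray
    Eli gray
      Ben gray
        Cal gray
          Ivy gray
            Ivy→Dee: Dee is gray → back edge
First back edge: Ivy → Dee.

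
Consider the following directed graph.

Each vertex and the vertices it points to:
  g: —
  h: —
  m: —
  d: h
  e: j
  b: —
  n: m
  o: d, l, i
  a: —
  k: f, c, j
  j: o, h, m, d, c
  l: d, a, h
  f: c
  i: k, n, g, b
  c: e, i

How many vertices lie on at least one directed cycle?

7

A vertex is on a directed cycle iff it belongs to a strongly connected component of size ≥ 2 (or has a self-loop).
The vertices on cycles are {c, e, f, i, j, k, o} — 7 in total.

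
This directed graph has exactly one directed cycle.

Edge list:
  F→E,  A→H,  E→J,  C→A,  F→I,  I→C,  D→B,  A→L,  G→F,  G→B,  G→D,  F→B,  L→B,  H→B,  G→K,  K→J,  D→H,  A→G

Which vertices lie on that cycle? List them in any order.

DFS with gray/black marking from I:
I gray
  C gray
    A gray
      L gray
        B gray
        B black
      L black
      G gray
        D gray
          H gray
            H→B: B black — skip
          H black
          D→B: B black — skip
        D black
        K gray
          J gray
          J black
        K black
        F gray
          F→I: I is gray → back edge
Back edge closes the cycle I → C → A → G → F → I; its vertices are {A, C, F, G, I}.

A, C, F, G, I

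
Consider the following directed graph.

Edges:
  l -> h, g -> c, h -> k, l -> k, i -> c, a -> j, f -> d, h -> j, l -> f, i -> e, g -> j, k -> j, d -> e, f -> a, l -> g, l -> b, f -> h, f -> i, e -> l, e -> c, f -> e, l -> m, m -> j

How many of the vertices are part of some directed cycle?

A vertex is on a directed cycle iff it belongs to a strongly connected component of size ≥ 2 (or has a self-loop).
The vertices on cycles are {d, e, f, i, l} — 5 in total.

5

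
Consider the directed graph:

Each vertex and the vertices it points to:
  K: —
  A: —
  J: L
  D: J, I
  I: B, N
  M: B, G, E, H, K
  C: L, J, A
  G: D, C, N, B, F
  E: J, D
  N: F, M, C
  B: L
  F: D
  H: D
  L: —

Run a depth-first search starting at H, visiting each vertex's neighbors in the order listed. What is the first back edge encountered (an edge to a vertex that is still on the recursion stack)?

DFS from H (visiting each vertex's neighbors in the order listed); mark gray on enter, black on exit:
H gray
  D gray
    J gray
      L gray
      L black
    J black
    I gray
      B gray
        B→L: L black — skip
      B black
      N gray
        F gray
          F→D: D is gray → back edge
First back edge: F → D.

F->D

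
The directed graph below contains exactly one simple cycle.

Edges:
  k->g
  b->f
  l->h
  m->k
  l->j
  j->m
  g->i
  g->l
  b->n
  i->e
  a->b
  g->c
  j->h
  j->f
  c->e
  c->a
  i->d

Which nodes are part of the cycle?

DFS with gray/black marking from g:
g gray
  c gray
    a gray
      b gray
        n gray
        n black
        f gray
        f black
      b black
    a black
    e gray
    e black
  c black
  l gray
    j gray
      m gray
        k gray
          k→g: g is gray → back edge
Back edge closes the cycle g → l → j → m → k → g; its vertices are {g, j, k, l, m}.

g, j, k, l, m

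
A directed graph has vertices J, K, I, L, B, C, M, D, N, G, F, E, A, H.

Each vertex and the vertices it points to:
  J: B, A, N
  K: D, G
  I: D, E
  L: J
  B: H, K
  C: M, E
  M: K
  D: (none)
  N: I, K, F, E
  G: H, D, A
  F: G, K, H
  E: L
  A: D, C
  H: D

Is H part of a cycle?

No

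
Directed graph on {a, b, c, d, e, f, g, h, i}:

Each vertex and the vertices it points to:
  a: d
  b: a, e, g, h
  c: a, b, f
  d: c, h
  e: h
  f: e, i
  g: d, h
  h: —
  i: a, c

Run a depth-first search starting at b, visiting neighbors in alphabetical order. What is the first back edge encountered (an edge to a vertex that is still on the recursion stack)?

c->a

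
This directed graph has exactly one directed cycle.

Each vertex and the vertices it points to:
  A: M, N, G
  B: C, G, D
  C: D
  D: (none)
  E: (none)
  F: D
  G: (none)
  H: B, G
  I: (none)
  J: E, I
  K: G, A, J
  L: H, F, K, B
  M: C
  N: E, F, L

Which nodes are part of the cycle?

DFS with gray/black marking from N:
N gray
  E gray
  E black
  F gray
    D gray
    D black
  F black
  L gray
    H gray
      B gray
        C gray
          C→D: D black — skip
        C black
        G gray
        G black
        B→D: D black — skip
      B black
      H→G: G black — skip
    H black
    L→F: F black — skip
    K gray
      K→G: G black — skip
      A gray
        M gray
          M→C: C black — skip
        M black
        A→N: N is gray → back edge
Back edge closes the cycle N → L → K → A → N; its vertices are {A, K, L, N}.

A, K, L, N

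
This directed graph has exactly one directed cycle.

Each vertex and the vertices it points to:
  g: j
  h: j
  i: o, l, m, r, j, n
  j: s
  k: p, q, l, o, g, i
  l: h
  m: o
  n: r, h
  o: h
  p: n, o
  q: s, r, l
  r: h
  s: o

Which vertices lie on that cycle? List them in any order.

h, j, o, s

DFS with gray/black marking from o:
o gray
  h gray
    j gray
      s gray
        s→o: o is gray → back edge
Back edge closes the cycle o → h → j → s → o; its vertices are {h, j, o, s}.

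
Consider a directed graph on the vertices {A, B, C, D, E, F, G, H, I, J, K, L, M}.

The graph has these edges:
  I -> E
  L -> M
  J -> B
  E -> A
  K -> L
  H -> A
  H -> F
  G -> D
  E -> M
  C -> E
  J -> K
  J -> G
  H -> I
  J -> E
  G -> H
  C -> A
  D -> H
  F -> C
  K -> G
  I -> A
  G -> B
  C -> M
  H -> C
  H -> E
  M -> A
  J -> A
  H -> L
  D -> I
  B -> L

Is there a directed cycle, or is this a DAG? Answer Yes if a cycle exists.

No

DFS with white/gray/black marking, starting from L:
L gray
  M gray
    A gray
    A black
  M black
L black
B gray
  B→L: L black — skip
B black
C gray
  E gray
    E→A: A black — skip
    E→M: M black — skip
  E black
  C→M: M black — skip
  C→A: A black — skip
C black
D gray
  I gray
    I→E: E black — skip
    I→A: A black — skip
  I black
  H gray
    F gray
      F→C: C black — skip
    F black
    H→A: A black — skip
    H→E: E black — skip
    H→L: L black — skip
    H→C: C black — skip
    H→I: I black — skip
  H black
D black
G gray
  G→H: H black — skip
  G→B: B black — skip
  G→D: D black — skip
G black
J gray
  J→A: A black — skip
  K gray
    K→L: L black — skip
    K→G: G black — skip
  K black
  J→E: E black — skip
  J→G: G black — skip
  J→B: B black — skip
J black
Every edge goes to a white or black vertex — no back edge, so the graph is acyclic.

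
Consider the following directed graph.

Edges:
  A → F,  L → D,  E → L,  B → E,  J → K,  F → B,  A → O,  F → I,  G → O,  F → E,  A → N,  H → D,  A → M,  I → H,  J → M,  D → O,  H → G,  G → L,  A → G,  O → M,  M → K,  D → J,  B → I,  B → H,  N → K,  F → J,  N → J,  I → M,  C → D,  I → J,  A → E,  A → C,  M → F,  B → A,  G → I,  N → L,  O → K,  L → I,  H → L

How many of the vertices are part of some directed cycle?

14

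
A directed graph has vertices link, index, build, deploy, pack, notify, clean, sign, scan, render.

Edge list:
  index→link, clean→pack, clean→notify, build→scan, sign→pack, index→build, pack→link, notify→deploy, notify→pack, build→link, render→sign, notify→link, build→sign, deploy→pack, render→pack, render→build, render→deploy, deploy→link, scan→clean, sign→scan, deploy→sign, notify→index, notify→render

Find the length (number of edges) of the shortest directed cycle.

5

For each vertex v, BFS finds the shortest path from v back to v.
The shortest such closed walk is clean → notify → index → build → scan → clean, length 5.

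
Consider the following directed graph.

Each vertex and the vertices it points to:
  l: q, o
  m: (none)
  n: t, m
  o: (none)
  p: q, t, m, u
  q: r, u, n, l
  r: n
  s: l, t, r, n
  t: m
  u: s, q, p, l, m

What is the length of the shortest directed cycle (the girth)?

2

For each vertex v, BFS finds the shortest path from v back to v.
The shortest such closed walk is u → p → u, length 2.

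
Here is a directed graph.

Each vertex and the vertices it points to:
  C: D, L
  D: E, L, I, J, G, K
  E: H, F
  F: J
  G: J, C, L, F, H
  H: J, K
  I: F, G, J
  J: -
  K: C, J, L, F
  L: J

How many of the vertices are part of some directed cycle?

7

A vertex is on a directed cycle iff it belongs to a strongly connected component of size ≥ 2 (or has a self-loop).
The vertices on cycles are {C, D, E, G, H, I, K} — 7 in total.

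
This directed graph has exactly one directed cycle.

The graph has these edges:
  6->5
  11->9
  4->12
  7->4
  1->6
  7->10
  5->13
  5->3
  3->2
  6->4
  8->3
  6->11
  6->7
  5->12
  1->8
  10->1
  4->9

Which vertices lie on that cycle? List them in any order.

1, 6, 7, 10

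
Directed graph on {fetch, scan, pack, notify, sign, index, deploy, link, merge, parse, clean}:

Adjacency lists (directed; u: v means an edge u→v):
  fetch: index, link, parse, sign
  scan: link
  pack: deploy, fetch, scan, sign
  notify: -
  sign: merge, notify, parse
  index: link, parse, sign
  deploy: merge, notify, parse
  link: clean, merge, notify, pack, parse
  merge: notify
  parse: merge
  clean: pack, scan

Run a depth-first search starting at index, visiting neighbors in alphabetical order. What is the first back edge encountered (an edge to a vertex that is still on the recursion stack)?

DFS from index (visiting neighbors in alphabetical order); mark gray on enter, black on exit:
index gray
  link gray
    clean gray
      pack gray
        deploy gray
          merge gray
            notify gray
            notify black
          merge black
          deploy→notify: notify black — skip
          parse gray
            parse→merge: merge black — skip
          parse black
        deploy black
        fetch gray
          fetch→index: index is gray → back edge
First back edge: fetch → index.

fetch→index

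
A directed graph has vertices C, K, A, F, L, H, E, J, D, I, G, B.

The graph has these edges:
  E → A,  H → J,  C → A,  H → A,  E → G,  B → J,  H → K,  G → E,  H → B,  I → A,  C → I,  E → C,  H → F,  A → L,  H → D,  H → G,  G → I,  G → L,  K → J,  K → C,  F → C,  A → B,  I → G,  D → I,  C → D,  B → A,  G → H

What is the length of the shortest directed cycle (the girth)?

2

For each vertex v, BFS finds the shortest path from v back to v.
The shortest such closed walk is G → H → G, length 2.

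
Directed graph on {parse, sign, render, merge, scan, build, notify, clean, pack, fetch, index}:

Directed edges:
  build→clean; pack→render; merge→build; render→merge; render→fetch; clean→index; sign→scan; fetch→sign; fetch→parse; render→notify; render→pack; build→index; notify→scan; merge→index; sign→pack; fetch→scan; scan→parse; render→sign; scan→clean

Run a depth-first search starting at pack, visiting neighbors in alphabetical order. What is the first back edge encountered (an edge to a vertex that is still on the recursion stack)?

DFS from pack (visiting neighbors in alphabetical order); mark gray on enter, black on exit:
pack gray
  render gray
    fetch gray
      parse gray
      parse black
      scan gray
        clean gray
          index gray
          index black
        clean black
        scan→parse: parse black — skip
      scan black
      sign gray
        sign→pack: pack is gray → back edge
First back edge: sign → pack.

sign→pack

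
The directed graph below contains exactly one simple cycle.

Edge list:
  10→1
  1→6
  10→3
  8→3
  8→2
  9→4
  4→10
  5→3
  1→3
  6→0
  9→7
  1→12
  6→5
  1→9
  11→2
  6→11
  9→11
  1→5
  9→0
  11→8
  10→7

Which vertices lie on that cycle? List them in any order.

1, 4, 9, 10

DFS with gray/black marking from 1:
1 gray
  5 gray
    3 gray
    3 black
  5 black
  1→3: 3 black — skip
  12 gray
  12 black
  9 gray
    4 gray
      10 gray
        10→1: 1 is gray → back edge
Back edge closes the cycle 1 → 9 → 4 → 10 → 1; its vertices are {1, 4, 9, 10}.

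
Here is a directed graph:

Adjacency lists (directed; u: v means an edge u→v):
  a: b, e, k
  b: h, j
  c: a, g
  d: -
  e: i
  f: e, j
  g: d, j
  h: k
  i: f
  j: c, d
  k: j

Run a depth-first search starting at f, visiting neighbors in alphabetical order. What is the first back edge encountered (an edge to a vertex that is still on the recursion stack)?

i→f

DFS from f (visiting neighbors in alphabetical order); mark gray on enter, black on exit:
f gray
  e gray
    i gray
      i→f: f is gray → back edge
First back edge: i → f.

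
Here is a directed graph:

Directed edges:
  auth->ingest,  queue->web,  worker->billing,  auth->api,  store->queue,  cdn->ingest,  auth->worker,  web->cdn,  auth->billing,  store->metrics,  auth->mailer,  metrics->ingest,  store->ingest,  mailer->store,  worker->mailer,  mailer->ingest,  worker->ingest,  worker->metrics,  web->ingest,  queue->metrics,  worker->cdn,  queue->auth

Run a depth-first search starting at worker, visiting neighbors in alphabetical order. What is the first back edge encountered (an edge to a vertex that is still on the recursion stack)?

auth->mailer

DFS from worker (visiting neighbors in alphabetical order); mark gray on enter, black on exit:
worker gray
  billing gray
  billing black
  cdn gray
    ingest gray
    ingest black
  cdn black
  worker→ingest: ingest black — skip
  mailer gray
    mailer→ingest: ingest black — skip
    store gray
      store→ingest: ingest black — skip
      metrics gray
        metrics→ingest: ingest black — skip
      metrics black
      queue gray
        auth gray
          api gray
          api black
          auth→billing: billing black — skip
          auth→ingest: ingest black — skip
          auth→mailer: mailer is gray → back edge
First back edge: auth → mailer.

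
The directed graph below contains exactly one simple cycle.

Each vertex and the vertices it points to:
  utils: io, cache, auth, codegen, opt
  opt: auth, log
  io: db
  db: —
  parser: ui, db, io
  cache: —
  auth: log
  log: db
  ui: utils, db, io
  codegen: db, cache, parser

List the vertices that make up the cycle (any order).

ui, utils, parser, codegen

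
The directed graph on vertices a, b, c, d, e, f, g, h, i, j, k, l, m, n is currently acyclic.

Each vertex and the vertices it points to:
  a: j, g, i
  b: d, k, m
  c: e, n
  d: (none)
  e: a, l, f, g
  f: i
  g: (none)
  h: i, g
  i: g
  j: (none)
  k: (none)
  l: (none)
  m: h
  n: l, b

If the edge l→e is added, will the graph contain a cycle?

Adding l→e creates a cycle iff e can already reach l.
Path from e: e → l.
So e → … → l → e is a cycle.

Yes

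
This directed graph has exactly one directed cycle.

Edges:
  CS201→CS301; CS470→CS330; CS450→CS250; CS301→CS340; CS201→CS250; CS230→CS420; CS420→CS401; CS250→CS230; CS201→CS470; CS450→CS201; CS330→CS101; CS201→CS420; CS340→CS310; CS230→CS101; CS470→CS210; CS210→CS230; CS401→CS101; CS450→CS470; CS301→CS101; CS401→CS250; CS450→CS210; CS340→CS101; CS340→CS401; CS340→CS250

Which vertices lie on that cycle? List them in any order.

CS230, CS250, CS401, CS420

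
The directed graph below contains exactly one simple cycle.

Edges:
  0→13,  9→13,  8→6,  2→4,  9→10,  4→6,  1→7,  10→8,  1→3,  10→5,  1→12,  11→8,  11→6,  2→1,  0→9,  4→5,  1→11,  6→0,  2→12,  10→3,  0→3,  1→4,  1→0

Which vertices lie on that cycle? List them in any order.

0, 6, 8, 9, 10

DFS with gray/black marking from 0:
0 gray
  9 gray
    10 gray
      8 gray
        6 gray
          6→0: 0 is gray → back edge
Back edge closes the cycle 0 → 9 → 10 → 8 → 6 → 0; its vertices are {0, 6, 8, 9, 10}.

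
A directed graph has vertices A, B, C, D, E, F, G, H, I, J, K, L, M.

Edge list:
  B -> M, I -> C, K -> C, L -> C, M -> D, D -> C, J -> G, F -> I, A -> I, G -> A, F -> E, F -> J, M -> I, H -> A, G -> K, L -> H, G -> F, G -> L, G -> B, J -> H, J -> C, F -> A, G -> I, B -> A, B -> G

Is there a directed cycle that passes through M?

No

M lies on a cycle iff there is a path from M back to itself.
Exploring from M, it never reaches itself; equivalently, its strongly connected component is a singleton.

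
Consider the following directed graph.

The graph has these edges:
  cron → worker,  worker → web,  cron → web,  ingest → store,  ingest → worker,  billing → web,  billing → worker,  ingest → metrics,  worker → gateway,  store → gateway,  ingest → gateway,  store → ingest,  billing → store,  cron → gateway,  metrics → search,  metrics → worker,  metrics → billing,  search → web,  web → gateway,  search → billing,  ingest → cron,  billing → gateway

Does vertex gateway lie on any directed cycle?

gateway lies on a cycle iff there is a path from gateway back to itself.
Exploring from gateway, it never reaches itself; equivalently, its strongly connected component is a singleton.

No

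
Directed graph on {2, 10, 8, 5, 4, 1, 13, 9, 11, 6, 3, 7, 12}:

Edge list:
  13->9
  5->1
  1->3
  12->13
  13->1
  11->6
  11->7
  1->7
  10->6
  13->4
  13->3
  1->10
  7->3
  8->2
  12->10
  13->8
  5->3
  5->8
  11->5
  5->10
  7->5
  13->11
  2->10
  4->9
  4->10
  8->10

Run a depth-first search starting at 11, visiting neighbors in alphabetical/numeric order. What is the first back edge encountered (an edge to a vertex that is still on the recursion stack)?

DFS from 11 (visiting neighbors in alphabetical/numeric order); mark gray on enter, black on exit:
11 gray
  5 gray
    1 gray
      3 gray
      3 black
      7 gray
        7→3: 3 black — skip
        7→5: 5 is gray → back edge
First back edge: 7 → 5.

7→5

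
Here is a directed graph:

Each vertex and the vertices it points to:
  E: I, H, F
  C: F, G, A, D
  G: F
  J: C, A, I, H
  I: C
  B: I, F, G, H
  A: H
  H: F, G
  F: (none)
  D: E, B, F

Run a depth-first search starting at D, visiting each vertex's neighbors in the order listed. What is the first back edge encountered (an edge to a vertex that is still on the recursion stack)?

C->D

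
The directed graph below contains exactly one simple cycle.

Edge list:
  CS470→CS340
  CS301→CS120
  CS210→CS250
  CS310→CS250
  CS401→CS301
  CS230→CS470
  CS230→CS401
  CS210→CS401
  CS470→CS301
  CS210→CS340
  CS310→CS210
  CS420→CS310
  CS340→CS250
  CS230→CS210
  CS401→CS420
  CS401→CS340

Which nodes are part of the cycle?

CS210, CS310, CS401, CS420

DFS with gray/black marking from CS210:
CS210 gray
  CS250 gray
  CS250 black
  CS340 gray
    CS340→CS250: CS250 black — skip
  CS340 black
  CS401 gray
    CS401→CS340: CS340 black — skip
    CS301 gray
      CS120 gray
      CS120 black
    CS301 black
    CS420 gray
      CS310 gray
        CS310→CS250: CS250 black — skip
        CS310→CS210: CS210 is gray → back edge
Back edge closes the cycle CS210 → CS401 → CS420 → CS310 → CS210; its vertices are {CS210, CS310, CS401, CS420}.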